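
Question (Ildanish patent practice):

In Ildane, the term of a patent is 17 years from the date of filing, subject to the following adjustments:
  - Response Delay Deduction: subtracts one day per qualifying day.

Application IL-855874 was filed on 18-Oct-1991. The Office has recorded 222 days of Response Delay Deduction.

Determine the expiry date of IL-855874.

2008-03-10

Base term: filing date + 17 years → 18 October 2008.
Response Delay Deduction: −222 days → 10 March 2008.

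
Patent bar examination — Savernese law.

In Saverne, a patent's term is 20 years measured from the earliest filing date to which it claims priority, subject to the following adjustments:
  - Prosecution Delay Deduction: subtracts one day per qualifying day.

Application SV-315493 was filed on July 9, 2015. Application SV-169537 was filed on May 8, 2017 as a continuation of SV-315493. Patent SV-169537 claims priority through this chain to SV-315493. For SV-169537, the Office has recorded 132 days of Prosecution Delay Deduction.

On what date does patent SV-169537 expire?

Earliest priority filing: 9 July 2015.
Base term: 9 July 2015 + 20 years → 9 July 2035.
Prosecution Delay Deduction: −132 days → 27 February 2035.

2035-02-27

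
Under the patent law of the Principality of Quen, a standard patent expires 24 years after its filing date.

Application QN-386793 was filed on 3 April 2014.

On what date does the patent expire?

April 3, 2038

Filing date + 24 years → 3 April 2038.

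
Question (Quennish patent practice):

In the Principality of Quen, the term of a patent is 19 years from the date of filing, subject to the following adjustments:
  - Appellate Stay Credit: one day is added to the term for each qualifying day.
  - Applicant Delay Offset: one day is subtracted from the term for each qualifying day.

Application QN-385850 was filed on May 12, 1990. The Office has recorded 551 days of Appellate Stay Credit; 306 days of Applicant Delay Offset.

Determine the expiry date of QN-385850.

2010-01-12

Base term: filing date + 19 years → 12 May 2009.
Appellate Stay Credit: +551 days → 14 November 2010.
Applicant Delay Offset: −306 days → 12 January 2010.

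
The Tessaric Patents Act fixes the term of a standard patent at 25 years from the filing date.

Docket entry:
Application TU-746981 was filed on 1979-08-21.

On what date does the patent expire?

Filing date + 25 years → 21 August 2004.

2004-08-21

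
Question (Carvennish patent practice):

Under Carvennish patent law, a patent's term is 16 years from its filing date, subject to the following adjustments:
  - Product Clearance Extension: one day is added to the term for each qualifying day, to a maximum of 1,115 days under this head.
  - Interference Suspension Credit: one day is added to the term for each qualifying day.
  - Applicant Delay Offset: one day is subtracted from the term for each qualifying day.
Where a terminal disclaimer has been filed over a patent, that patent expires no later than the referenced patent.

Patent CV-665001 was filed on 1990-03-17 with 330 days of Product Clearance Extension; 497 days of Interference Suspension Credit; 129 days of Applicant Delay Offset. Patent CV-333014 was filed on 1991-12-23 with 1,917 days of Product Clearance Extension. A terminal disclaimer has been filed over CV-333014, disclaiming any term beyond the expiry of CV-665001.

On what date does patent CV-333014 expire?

2008-02-13

Natural term of CV-333014:
  Base: filing + 16 years → 23 December 2007.
  Product Clearance Extension: 1917 days claimed exceeds the 1115-day cap, so +1115 days → 11 January 2011.
Expiry of referenced patent CV-665001:
  Base: filing + 16 years → 17 March 2006.
  Product Clearance Extension: 330 days (within the 1115-day cap) → +330 days → 10 February 2007.
  Interference Suspension Credit: +497 days → 21 June 2008.
  Applicant Delay Offset: −129 days → 13 February 2008.
Terminal disclaimer: CV-333014 expires on the earlier of 11 January 2011 and 13 February 2008.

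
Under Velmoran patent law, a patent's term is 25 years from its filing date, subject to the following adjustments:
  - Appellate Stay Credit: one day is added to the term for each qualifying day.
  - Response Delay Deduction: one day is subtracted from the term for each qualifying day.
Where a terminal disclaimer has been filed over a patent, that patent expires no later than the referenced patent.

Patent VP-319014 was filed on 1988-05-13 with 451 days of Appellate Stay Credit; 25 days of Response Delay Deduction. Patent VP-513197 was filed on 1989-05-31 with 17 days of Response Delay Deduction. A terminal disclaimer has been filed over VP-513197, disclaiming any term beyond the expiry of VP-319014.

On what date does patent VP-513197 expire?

2014-05-14

Natural term of VP-513197:
  Base: filing + 25 years → 31 May 2014.
  Response Delay Deduction: −17 days → 14 May 2014.
Expiry of referenced patent VP-319014:
  Base: filing + 25 years → 13 May 2013.
  Appellate Stay Credit: +451 days → 7 August 2014.
  Response Delay Deduction: −25 days → 13 July 2014.
Terminal disclaimer: VP-513197 expires on the earlier of 14 May 2014 and 13 July 2014.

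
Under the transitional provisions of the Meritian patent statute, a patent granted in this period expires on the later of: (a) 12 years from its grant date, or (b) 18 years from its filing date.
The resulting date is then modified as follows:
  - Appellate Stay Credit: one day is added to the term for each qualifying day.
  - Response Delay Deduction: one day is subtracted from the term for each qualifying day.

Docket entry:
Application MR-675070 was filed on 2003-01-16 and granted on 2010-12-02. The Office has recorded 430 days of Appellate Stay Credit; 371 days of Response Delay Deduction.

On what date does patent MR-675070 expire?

(a) grant + 12 years → 2 December 2022.
(b) filing + 18 years → 16 January 2021.
Later of the two: 2 December 2022.
Appellate Stay Credit: +430 days → 5 February 2024.
Response Delay Deduction: −371 days → 30 January 2023.

January 30, 2023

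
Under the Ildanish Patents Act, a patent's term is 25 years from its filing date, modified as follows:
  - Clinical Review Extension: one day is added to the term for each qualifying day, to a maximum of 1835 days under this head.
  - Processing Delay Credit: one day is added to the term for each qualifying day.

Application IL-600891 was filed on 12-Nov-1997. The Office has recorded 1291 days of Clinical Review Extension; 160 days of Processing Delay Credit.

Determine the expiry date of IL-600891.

Base term: filing date + 25 years → 12 November 2022.
Clinical Review Extension: 1291 days (within the 1835-day cap) → +1291 days → 26 May 2026.
Processing Delay Credit: +160 days → 2 November 2026.

November 2, 2026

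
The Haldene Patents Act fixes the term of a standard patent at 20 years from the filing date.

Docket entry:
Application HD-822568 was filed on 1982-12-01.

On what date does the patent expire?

December 1, 2002

Filing date + 20 years → 1 December 2002.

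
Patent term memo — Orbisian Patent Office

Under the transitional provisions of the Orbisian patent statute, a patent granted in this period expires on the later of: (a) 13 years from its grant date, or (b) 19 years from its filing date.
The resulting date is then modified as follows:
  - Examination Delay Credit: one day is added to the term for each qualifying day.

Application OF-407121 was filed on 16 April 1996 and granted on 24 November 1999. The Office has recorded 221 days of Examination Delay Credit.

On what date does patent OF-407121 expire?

(a) grant + 13 years → 24 November 2012.
(b) filing + 19 years → 16 April 2015.
Later of the two: 16 April 2015.
Examination Delay Credit: +221 days → 23 November 2015.

November 23, 2015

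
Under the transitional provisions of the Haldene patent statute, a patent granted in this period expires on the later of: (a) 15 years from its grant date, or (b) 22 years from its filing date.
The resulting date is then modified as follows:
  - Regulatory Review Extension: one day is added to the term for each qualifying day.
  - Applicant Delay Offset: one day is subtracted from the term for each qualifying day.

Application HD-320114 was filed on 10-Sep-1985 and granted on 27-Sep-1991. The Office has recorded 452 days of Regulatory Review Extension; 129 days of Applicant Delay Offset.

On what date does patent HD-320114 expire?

(a) grant + 15 years → 27 September 2006.
(b) filing + 22 years → 10 September 2007.
Later of the two: 10 September 2007.
Regulatory Review Extension: +452 days → 5 December 2008.
Applicant Delay Offset: −129 days → 29 July 2008.

July 29, 2008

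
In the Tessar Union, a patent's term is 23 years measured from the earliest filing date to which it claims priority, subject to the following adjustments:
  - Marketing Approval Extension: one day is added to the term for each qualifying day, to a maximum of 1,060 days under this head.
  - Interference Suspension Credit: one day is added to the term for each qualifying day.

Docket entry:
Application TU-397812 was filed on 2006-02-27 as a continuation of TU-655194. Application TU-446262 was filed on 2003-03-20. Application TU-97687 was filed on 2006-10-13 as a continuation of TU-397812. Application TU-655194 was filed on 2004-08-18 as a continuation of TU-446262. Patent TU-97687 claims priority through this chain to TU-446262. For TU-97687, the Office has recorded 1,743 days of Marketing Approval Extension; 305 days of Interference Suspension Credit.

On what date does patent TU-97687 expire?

2029-12-14

Earliest priority filing: 20 March 2003.
Base term: 20 March 2003 + 23 years → 20 March 2026.
Marketing Approval Extension: 1743 days claimed exceeds the 1060-day cap, so +1060 days → 12 February 2029.
Interference Suspension Credit: +305 days → 14 December 2029.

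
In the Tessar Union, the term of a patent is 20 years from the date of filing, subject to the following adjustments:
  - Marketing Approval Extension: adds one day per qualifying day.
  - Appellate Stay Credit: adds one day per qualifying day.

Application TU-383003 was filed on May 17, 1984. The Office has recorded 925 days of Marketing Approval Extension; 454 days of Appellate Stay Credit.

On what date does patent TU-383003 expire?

Base term: filing date + 20 years → 17 May 2004.
Marketing Approval Extension: +925 days → 28 November 2006.
Appellate Stay Credit: +454 days → 25 February 2008.

2008-02-25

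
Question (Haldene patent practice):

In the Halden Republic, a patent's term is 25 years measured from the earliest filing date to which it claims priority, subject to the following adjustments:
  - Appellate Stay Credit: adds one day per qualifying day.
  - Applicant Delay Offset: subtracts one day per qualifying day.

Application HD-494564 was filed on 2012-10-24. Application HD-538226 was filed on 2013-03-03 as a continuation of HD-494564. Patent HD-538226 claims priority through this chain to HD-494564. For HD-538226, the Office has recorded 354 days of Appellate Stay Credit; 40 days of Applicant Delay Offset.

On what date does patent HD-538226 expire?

September 3, 2038

Earliest priority filing: 24 October 2012.
Base term: 24 October 2012 + 25 years → 24 October 2037.
Appellate Stay Credit: +354 days → 13 October 2038.
Applicant Delay Offset: −40 days → 3 September 2038.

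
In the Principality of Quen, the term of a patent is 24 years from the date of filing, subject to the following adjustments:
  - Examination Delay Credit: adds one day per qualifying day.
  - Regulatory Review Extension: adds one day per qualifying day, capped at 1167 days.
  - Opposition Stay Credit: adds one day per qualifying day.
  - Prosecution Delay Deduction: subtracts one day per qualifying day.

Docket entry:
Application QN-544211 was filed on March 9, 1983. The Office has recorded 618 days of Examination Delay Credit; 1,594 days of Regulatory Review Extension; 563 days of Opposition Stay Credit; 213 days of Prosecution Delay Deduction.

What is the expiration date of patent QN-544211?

January 11, 2013

Base term: filing date + 24 years → 9 March 2007.
Examination Delay Credit: +618 days → 16 November 2008.
Regulatory Review Extension: 1594 days claimed exceeds the 1167-day cap, so +1167 days → 27 January 2012.
Opposition Stay Credit: +563 days → 12 August 2013.
Prosecution Delay Deduction: −213 days → 11 January 2013.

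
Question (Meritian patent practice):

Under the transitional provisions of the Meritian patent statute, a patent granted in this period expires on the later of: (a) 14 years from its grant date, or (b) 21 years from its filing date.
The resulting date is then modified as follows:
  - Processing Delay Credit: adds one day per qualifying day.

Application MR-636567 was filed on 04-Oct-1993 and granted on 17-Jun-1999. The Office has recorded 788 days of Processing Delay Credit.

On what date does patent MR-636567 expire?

(a) grant + 14 years → 17 June 2013.
(b) filing + 21 years → 4 October 2014.
Later of the two: 4 October 2014.
Processing Delay Credit: +788 days → 30 November 2016.

November 30, 2016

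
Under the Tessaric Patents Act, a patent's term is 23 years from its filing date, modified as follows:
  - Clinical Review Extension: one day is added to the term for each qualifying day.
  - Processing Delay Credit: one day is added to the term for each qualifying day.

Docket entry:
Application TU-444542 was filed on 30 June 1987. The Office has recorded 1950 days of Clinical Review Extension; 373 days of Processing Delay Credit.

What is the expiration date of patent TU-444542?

2016-11-08

Base term: filing date + 23 years → 30 June 2010.
Clinical Review Extension: +1950 days → 1 November 2015.
Processing Delay Credit: +373 days → 8 November 2016.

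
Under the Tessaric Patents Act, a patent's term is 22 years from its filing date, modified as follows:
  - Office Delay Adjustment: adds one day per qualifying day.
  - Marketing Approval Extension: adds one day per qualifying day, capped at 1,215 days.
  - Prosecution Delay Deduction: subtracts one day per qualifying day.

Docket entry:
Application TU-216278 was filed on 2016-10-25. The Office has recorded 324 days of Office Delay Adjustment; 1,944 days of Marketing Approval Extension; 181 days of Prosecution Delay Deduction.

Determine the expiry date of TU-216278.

Base term: filing date + 22 years → 25 October 2038.
Office Delay Adjustment: +324 days → 14 September 2039.
Marketing Approval Extension: 1944 days claimed exceeds the 1215-day cap, so +1215 days → 11 January 2043.
Prosecution Delay Deduction: −181 days → 14 July 2042.

2042-07-14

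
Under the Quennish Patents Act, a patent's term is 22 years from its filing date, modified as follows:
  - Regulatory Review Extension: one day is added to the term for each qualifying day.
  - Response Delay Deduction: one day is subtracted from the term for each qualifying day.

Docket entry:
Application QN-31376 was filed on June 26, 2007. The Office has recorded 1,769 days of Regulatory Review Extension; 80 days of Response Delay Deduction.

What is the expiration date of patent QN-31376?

Base term: filing date + 22 years → 26 June 2029.
Regulatory Review Extension: +1769 days → 30 April 2034.
Response Delay Deduction: −80 days → 9 February 2034.

February 9, 2034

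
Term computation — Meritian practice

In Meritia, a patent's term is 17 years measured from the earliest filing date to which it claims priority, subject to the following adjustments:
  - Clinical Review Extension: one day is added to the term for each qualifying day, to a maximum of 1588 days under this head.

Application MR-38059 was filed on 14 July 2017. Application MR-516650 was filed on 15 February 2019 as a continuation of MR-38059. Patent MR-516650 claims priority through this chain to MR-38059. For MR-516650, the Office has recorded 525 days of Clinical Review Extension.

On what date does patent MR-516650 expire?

December 21, 2035

Earliest priority filing: 14 July 2017.
Base term: 14 July 2017 + 17 years → 14 July 2034.
Clinical Review Extension: 525 days (within the 1588-day cap) → +525 days → 21 December 2035.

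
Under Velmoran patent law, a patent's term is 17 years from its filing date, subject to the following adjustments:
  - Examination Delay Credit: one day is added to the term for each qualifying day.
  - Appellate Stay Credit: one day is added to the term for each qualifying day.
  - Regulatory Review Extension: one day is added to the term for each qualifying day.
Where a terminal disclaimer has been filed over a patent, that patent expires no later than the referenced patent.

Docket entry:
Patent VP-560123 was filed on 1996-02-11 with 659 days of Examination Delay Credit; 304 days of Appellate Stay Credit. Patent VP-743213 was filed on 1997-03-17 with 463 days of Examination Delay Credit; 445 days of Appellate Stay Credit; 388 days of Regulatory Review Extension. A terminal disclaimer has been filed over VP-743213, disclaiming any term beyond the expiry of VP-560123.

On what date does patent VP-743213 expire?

2015-10-02

Natural term of VP-743213:
  Base: filing + 17 years → 17 March 2014.
  Examination Delay Credit: +463 days → 23 June 2015.
  Appellate Stay Credit: +445 days → 10 September 2016.
  Regulatory Review Extension: +388 days → 3 October 2017.
Expiry of referenced patent VP-560123:
  Base: filing + 17 years → 11 February 2013.
  Examination Delay Credit: +659 days → 2 December 2014.
  Appellate Stay Credit: +304 days → 2 October 2015.
Terminal disclaimer: VP-743213 expires on the earlier of 3 October 2017 and 2 October 2015.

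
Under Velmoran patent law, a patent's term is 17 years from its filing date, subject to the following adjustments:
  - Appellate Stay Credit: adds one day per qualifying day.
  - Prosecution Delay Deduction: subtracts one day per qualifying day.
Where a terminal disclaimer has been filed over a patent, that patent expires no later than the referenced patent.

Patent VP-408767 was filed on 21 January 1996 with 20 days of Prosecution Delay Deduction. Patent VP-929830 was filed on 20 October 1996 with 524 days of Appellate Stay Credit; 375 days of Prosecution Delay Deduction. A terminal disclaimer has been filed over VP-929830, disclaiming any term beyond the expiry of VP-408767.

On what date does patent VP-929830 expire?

2013-01-01

Natural term of VP-929830:
  Base: filing + 17 years → 20 October 2013.
  Appellate Stay Credit: +524 days → 28 March 2015.
  Prosecution Delay Deduction: −375 days → 18 March 2014.
Expiry of referenced patent VP-408767:
  Base: filing + 17 years → 21 January 2013.
  Prosecution Delay Deduction: −20 days → 1 January 2013.
Terminal disclaimer: VP-929830 expires on the earlier of 18 March 2014 and 1 January 2013.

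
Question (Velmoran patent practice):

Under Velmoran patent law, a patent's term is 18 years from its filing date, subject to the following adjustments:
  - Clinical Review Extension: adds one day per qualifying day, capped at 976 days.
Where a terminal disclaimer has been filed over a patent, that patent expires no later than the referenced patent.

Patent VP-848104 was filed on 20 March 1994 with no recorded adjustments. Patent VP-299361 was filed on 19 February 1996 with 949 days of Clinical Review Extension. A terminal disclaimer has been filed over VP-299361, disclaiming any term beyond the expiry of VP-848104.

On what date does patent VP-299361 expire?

Natural term of VP-299361:
  Base: filing + 18 years → 19 February 2014.
  Clinical Review Extension: 949 days (within the 976-day cap) → +949 days → 25 September 2016.
Expiry of referenced patent VP-848104:
  Base: filing + 18 years → 20 March 2012.
Terminal disclaimer: VP-299361 expires on the earlier of 25 September 2016 and 20 March 2012.

2012-03-20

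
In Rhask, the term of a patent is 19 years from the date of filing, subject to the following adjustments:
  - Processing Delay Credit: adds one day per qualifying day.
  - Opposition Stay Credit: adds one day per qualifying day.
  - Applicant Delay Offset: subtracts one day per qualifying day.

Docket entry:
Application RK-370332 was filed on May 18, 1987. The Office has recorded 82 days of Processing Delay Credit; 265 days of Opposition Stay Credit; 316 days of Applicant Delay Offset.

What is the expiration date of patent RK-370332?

Base term: filing date + 19 years → 18 May 2006.
Processing Delay Credit: +82 days → 8 August 2006.
Opposition Stay Credit: +265 days → 30 April 2007.
Applicant Delay Offset: −316 days → 18 June 2006.

2006-06-18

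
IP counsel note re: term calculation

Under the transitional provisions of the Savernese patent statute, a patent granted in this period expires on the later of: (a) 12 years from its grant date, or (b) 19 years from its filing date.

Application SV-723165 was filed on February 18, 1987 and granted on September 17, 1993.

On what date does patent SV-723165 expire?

(a) grant + 12 years → 17 September 2005.
(b) filing + 19 years → 18 February 2006.
Later of the two: 18 February 2006.

2006-02-18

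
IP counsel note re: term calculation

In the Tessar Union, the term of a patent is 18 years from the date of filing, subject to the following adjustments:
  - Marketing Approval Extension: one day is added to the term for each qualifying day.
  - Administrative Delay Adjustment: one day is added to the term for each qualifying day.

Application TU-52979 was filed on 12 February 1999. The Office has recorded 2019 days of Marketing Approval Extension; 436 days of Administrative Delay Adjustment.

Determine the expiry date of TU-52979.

November 3, 2023

Base term: filing date + 18 years → 12 February 2017.
Marketing Approval Extension: +2019 days → 24 August 2022.
Administrative Delay Adjustment: +436 days → 3 November 2023.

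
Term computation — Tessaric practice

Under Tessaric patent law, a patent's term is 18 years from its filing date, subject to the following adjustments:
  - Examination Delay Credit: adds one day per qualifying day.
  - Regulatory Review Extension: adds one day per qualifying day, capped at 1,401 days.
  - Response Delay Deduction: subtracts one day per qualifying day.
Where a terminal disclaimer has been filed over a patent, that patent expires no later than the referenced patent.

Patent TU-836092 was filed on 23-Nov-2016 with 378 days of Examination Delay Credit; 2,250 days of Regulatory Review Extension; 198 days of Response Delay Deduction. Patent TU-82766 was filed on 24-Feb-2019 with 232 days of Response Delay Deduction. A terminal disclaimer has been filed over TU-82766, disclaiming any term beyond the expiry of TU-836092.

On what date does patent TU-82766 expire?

July 7, 2036

Natural term of TU-82766:
  Base: filing + 18 years → 24 February 2037.
  Response Delay Deduction: −232 days → 7 July 2036.
Expiry of referenced patent TU-836092:
  Base: filing + 18 years → 23 November 2034.
  Examination Delay Credit: +378 days → 6 December 2035.
  Regulatory Review Extension: 2250 days claimed exceeds the 1401-day cap, so +1401 days → 7 October 2039.
  Response Delay Deduction: −198 days → 23 March 2039.
Terminal disclaimer: TU-82766 expires on the earlier of 7 July 2036 and 23 March 2039.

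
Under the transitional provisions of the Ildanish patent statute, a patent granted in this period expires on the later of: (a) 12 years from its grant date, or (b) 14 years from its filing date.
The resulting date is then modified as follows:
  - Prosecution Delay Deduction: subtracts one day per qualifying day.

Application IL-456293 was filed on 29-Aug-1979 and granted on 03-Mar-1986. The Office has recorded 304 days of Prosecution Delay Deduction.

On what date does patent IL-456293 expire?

1997-05-03

(a) grant + 12 years → 3 March 1998.
(b) filing + 14 years → 29 August 1993.
Later of the two: 3 March 1998.
Prosecution Delay Deduction: −304 days → 3 May 1997.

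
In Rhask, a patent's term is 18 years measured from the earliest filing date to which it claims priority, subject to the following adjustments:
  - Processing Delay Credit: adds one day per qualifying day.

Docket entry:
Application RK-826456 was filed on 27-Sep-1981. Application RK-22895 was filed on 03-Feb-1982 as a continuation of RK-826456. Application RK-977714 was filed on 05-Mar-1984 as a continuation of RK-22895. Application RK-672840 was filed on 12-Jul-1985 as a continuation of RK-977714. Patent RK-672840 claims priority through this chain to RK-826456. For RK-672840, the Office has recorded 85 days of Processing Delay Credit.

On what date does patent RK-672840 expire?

1999-12-21

Earliest priority filing: 27 September 1981.
Base term: 27 September 1981 + 18 years → 27 September 1999.
Processing Delay Credit: +85 days → 21 December 1999.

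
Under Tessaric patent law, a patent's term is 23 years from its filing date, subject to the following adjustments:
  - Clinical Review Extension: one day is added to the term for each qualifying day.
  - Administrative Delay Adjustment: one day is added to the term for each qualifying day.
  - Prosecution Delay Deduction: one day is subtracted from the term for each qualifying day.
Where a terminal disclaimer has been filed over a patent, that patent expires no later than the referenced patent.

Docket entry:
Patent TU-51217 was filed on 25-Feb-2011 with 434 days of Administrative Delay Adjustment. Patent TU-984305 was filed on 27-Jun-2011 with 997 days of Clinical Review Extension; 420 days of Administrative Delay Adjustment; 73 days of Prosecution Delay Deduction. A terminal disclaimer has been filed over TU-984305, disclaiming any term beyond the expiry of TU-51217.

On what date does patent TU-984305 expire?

Natural term of TU-984305:
  Base: filing + 23 years → 27 June 2034.
  Clinical Review Extension: +997 days → 20 March 2037.
  Administrative Delay Adjustment: +420 days → 14 May 2038.
  Prosecution Delay Deduction: −73 days → 2 March 2038.
Expiry of referenced patent TU-51217:
  Base: filing + 23 years → 25 February 2034.
  Administrative Delay Adjustment: +434 days → 5 May 2035.
Terminal disclaimer: TU-984305 expires on the earlier of 2 March 2038 and 5 May 2035.

2035-05-05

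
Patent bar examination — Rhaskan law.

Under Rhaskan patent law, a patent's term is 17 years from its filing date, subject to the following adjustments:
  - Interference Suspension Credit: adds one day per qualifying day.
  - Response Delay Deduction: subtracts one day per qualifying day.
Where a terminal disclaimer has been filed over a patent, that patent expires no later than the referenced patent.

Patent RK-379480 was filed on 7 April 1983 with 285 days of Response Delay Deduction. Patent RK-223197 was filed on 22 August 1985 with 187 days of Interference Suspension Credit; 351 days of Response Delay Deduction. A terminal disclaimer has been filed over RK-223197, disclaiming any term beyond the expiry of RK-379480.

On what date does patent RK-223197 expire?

Natural term of RK-223197:
  Base: filing + 17 years → 22 August 2002.
  Interference Suspension Credit: +187 days → 25 February 2003.
  Response Delay Deduction: −351 days → 11 March 2002.
Expiry of referenced patent RK-379480:
  Base: filing + 17 years → 7 April 2000.
  Response Delay Deduction: −285 days → 27 June 1999.
Terminal disclaimer: RK-223197 expires on the earlier of 11 March 2002 and 27 June 1999.

June 27, 1999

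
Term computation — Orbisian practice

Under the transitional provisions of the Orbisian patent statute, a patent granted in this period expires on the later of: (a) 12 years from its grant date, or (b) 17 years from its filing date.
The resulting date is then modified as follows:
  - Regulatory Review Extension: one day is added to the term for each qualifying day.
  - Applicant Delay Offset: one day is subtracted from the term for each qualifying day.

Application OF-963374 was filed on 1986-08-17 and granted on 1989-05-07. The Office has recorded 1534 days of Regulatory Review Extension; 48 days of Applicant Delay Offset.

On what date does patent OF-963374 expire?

(a) grant + 12 years → 7 May 2001.
(b) filing + 17 years → 17 August 2003.
Later of the two: 17 August 2003.
Regulatory Review Extension: +1534 days → 29 October 2007.
Applicant Delay Offset: −48 days → 11 September 2007.

September 11, 2007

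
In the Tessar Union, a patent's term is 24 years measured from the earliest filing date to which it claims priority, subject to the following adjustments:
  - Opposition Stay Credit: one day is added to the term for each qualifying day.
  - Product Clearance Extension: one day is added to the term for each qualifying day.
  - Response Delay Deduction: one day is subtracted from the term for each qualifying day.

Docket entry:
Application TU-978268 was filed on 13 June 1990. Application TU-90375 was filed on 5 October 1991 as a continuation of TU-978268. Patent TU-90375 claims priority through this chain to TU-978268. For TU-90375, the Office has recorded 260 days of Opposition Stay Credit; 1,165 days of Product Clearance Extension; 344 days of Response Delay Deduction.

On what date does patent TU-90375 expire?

Earliest priority filing: 13 June 1990.
Base term: 13 June 1990 + 24 years → 13 June 2014.
Opposition Stay Credit: +260 days → 28 February 2015.
Product Clearance Extension: +1165 days → 8 May 2018.
Response Delay Deduction: −344 days → 29 May 2017.

2017-05-29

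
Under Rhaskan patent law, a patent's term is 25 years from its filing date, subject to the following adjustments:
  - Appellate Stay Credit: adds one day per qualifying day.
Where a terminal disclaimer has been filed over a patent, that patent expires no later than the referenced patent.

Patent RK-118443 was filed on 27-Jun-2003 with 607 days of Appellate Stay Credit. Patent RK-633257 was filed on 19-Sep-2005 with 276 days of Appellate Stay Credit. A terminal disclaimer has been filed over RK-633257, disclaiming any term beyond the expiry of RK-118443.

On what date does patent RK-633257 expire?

2030-02-24

Natural term of RK-633257:
  Base: filing + 25 years → 19 September 2030.
  Appellate Stay Credit: +276 days → 22 June 2031.
Expiry of referenced patent RK-118443:
  Base: filing + 25 years → 27 June 2028.
  Appellate Stay Credit: +607 days → 24 February 2030.
Terminal disclaimer: RK-633257 expires on the earlier of 22 June 2031 and 24 February 2030.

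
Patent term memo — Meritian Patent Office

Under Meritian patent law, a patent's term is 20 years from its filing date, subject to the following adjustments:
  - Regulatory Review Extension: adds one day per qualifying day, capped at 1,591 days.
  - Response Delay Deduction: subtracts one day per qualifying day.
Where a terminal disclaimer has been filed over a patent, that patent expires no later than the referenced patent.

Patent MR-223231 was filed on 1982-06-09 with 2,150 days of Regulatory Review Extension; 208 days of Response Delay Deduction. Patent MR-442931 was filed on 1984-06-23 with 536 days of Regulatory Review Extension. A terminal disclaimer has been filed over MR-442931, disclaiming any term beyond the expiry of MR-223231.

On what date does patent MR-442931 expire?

Natural term of MR-442931:
  Base: filing + 20 years → 23 June 2004.
  Regulatory Review Extension: 536 days (within the 1591-day cap) → +536 days → 11 December 2005.
Expiry of referenced patent MR-223231:
  Base: filing + 20 years → 9 June 2002.
  Regulatory Review Extension: 2150 days claimed exceeds the 1591-day cap, so +1591 days → 17 October 2006.
  Response Delay Deduction: −208 days → 23 March 2006.
Terminal disclaimer: MR-442931 expires on the earlier of 11 December 2005 and 23 March 2006.

2005-12-11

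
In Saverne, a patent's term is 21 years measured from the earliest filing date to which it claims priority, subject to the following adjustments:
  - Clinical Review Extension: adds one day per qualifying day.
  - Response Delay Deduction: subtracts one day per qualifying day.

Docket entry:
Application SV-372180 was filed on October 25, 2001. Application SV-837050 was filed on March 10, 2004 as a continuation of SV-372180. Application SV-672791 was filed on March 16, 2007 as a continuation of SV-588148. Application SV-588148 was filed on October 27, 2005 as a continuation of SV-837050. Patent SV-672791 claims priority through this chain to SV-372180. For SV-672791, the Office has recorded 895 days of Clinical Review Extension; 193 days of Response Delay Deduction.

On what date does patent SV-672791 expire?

September 26, 2024

Earliest priority filing: 25 October 2001.
Base term: 25 October 2001 + 21 years → 25 October 2022.
Clinical Review Extension: +895 days → 7 April 2025.
Response Delay Deduction: −193 days → 26 September 2024.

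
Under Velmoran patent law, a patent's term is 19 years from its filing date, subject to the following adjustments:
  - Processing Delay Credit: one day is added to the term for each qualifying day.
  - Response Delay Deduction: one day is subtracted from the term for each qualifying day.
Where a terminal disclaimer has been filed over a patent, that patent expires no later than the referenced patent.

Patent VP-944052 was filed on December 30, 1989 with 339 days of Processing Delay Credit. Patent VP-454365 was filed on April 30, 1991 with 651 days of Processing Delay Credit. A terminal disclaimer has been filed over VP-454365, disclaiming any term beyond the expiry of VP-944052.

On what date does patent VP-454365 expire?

Natural term of VP-454365:
  Base: filing + 19 years → 30 April 2010.
  Processing Delay Credit: +651 days → 10 February 2012.
Expiry of referenced patent VP-944052:
  Base: filing + 19 years → 30 December 2008.
  Processing Delay Credit: +339 days → 4 December 2009.
Terminal disclaimer: VP-454365 expires on the earlier of 10 February 2012 and 4 December 2009.

2009-12-04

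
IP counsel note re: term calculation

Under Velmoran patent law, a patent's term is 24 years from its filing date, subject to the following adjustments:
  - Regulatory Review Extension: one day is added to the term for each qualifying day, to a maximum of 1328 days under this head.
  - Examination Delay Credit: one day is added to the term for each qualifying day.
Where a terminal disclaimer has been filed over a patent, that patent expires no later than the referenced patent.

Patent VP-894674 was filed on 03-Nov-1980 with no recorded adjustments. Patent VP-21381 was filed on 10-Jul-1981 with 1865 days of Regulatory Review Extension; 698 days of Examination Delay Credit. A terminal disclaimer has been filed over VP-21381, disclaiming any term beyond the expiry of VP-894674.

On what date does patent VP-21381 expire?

Natural term of VP-21381:
  Base: filing + 24 years → 10 July 2005.
  Regulatory Review Extension: 1865 days claimed exceeds the 1328-day cap, so +1328 days → 27 February 2009.
  Examination Delay Credit: +698 days → 26 January 2011.
Expiry of referenced patent VP-894674:
  Base: filing + 24 years → 3 November 2004.
Terminal disclaimer: VP-21381 expires on the earlier of 26 January 2011 and 3 November 2004.

2004-11-03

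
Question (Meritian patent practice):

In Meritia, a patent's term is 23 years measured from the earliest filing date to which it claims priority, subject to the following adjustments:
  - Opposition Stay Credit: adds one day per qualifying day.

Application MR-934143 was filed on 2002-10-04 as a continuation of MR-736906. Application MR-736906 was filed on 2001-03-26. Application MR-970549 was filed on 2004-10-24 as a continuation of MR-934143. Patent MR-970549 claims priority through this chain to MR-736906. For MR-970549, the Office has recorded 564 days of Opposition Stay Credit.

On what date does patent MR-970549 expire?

Earliest priority filing: 26 March 2001.
Base term: 26 March 2001 + 23 years → 26 March 2024.
Opposition Stay Credit: +564 days → 11 October 2025.

2025-10-11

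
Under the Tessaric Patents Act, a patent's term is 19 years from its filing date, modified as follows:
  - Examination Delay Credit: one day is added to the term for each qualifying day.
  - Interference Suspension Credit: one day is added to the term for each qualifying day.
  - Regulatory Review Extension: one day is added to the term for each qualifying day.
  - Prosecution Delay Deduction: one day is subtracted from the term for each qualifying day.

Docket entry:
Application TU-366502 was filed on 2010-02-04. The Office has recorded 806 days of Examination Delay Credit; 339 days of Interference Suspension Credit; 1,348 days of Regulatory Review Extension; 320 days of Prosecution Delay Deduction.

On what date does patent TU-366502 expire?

2035-01-17

Base term: filing date + 19 years → 4 February 2029.
Examination Delay Credit: +806 days → 21 April 2031.
Interference Suspension Credit: +339 days → 25 March 2032.
Regulatory Review Extension: +1348 days → 3 December 2035.
Prosecution Delay Deduction: −320 days → 17 January 2035.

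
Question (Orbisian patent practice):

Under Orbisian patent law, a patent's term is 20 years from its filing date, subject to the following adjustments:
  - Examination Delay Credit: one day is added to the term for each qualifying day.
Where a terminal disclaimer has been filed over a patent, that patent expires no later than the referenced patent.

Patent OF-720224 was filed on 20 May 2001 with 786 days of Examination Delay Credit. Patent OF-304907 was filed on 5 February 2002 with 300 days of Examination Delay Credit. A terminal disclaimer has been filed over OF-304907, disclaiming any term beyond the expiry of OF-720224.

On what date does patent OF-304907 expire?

December 2, 2022

Natural term of OF-304907:
  Base: filing + 20 years → 5 February 2022.
  Examination Delay Credit: +300 days → 2 December 2022.
Expiry of referenced patent OF-720224:
  Base: filing + 20 years → 20 May 2021.
  Examination Delay Credit: +786 days → 15 July 2023.
Terminal disclaimer: OF-304907 expires on the earlier of 2 December 2022 and 15 July 2023.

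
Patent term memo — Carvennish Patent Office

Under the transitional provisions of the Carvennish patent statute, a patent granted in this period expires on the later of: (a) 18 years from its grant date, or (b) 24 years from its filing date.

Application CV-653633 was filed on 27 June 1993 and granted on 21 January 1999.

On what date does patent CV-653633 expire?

(a) grant + 18 years → 21 January 2017.
(b) filing + 24 years → 27 June 2017.
Later of the two: 27 June 2017.

2017-06-27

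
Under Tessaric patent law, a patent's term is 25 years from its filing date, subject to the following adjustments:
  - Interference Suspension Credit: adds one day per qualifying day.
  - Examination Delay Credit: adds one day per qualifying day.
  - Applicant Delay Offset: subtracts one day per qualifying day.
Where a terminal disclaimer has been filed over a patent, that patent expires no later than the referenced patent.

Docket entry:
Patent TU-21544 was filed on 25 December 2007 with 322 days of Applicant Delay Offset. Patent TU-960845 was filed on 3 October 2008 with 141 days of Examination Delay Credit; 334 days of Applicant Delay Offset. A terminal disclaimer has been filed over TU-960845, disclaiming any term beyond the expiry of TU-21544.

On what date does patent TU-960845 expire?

Natural term of TU-960845:
  Base: filing + 25 years → 3 October 2033.
  Examination Delay Credit: +141 days → 21 February 2034.
  Applicant Delay Offset: −334 days → 24 March 2033.
Expiry of referenced patent TU-21544:
  Base: filing + 25 years → 25 December 2032.
  Applicant Delay Offset: −322 days → 7 February 2032.
Terminal disclaimer: TU-960845 expires on the earlier of 24 March 2033 and 7 February 2032.

February 7, 2032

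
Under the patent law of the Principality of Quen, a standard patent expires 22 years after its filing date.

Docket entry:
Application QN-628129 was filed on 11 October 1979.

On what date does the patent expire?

Filing date + 22 years → 11 October 2001.

October 11, 2001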